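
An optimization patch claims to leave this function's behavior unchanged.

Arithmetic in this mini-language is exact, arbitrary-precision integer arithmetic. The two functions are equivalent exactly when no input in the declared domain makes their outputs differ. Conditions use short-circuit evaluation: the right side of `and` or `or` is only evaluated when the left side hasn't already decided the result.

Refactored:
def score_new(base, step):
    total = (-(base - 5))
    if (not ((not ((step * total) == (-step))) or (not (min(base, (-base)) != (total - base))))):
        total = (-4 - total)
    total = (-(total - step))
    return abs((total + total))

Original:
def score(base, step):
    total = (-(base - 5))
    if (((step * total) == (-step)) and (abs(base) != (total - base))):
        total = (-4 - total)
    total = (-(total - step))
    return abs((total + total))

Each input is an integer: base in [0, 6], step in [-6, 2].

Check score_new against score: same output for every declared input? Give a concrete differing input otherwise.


Not equivalent: base=5, step=0 separates them (8 vs 0).
score: total becomes 0; next (((step * total) == (-step)) and (abs(base) != (total - base))) evaluates to true; next total becomes -4; next total becomes 4; next final value 8
score_new: total becomes 0; next (not ((not ((step * total) == (-step))) or (not (min(base, (-base)) != (total - base))))) evaluates to false; next total becomes 0; next final value 0
verdict: not equivalent; witness: base=5, step=0


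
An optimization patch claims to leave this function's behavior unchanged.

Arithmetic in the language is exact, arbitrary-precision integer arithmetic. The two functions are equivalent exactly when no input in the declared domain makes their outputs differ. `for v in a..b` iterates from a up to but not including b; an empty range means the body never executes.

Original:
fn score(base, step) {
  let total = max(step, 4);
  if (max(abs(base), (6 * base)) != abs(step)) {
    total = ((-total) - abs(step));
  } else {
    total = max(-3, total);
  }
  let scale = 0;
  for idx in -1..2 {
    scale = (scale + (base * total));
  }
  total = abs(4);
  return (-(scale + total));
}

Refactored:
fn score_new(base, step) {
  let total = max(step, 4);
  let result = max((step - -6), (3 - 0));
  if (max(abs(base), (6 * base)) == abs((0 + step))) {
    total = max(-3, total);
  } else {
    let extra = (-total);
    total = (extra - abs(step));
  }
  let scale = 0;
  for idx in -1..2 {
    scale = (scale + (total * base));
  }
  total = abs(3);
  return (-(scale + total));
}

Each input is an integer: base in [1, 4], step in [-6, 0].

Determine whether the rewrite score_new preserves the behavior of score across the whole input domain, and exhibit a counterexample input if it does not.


The rewrite breaks on base=1, step=-6, where the results are -16 and -15.
score: total = 4; (max(abs(base), (6 * base)) != abs(step)) -> false; total = 4; scale = 0; [idx=-1]; scale = 4; [idx=0]; scale = 8; [idx=1]; scale = 12; total = 4; return -16
score_new: total = 4; result = 3; (max(abs(base), (6 * base)) == abs((0 + step))) -> true; total = 4; scale = 0; [idx=-1]; scale = 4; [idx=0]; scale = 8; [idx=1]; scale = 12; total = 3; return -15
verdict: not equivalent; witness: base=1, step=-6


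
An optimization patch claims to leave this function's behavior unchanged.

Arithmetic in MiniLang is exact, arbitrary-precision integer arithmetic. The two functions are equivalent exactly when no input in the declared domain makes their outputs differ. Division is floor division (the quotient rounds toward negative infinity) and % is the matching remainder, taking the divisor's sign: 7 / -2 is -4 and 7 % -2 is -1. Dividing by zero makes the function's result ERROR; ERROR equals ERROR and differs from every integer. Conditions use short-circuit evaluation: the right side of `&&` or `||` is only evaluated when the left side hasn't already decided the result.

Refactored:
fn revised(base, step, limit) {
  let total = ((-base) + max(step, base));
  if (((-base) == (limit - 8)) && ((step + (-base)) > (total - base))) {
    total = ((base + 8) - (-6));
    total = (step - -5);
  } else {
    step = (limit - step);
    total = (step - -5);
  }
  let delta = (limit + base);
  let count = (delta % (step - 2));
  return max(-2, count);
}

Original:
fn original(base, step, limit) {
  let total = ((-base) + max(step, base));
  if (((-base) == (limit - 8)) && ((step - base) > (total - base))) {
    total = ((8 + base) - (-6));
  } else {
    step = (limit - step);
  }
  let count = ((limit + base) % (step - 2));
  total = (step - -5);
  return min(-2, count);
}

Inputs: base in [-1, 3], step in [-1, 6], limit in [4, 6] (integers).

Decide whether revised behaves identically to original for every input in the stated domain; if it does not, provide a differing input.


Consider the input base=-1, step=-1, limit=4.
original: total = 0; (((-base) == (limit - 8)) && ((step - base) > (total - base))) -> false; step = 5; count = 0; total = 10; return -2
revised: total = 0; (((-base) == (limit - 8)) && ((step + (-base)) > (total - base))) -> false; step = 5; total = 10; delta = 3; count = 0; return 0
-2 != 0, so the rewrite changes behavior.
verdict: not equivalent; witness: base=-1, step=-1, limit=4


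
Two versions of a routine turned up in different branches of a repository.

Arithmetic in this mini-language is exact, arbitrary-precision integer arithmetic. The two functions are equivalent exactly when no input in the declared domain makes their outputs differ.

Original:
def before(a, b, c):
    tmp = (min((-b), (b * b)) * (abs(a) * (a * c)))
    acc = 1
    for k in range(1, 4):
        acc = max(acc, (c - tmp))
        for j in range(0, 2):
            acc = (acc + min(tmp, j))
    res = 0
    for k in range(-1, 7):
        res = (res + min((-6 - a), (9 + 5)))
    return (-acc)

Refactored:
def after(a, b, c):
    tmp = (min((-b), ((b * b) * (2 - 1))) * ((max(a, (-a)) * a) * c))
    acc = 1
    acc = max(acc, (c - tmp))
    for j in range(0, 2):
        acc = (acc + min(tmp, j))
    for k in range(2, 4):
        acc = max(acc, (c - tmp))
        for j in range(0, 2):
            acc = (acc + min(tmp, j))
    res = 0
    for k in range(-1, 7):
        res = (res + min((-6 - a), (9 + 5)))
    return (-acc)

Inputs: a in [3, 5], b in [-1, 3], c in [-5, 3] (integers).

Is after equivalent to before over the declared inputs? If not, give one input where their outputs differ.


This is a faithful refactor — loop structure differs, and arithmetic usage differs, and statement counts differ, and constant usage differs, and min/max/abs usage differs, but the computed results match everywhere.
Spot check at a=5, b=1, c=-2 — before: tmp = 50; acc = 1; [k=1]; acc = 1; [j=0]; acc = 1; [j=1]; acc = 2; [k=2]; acc = 2; [j=0]; acc = 2; [j=1]; acc = 3; [k=3]; acc = 3; [j=0]; acc = 3; [j=1]; acc = 4; res = 0; [k=-1]; res = -11; [k=0]; res = -22; [k=1]; res = -33; [k=2]; res = -44; [k=3]; res = -55; [k=4]; res = -66; [k=5]; res = -77; [k=6]; res = -88; return -4. after: tmp = 50; acc = 1; acc = 1; [j=0]; acc = 1; [j=1]; acc = 2; [k=2]; acc = 2; [j=0]; acc = 2; [j=1]; acc = 3; [k=3]; acc = 3; [j=0]; acc = 3; [j=1]; acc = 4; res = 0; [k=-1]; res = -11; [k=0]; res = -22; [k=1]; res = -33; [k=2]; res = -44; [k=3]; res = -55; [k=4]; res = -66; [k=5]; res = -77; [k=6]; res = -88; return -4. Both give -4.
An exhaustive pass over the 135 declared inputs shows identical outputs.
verdict: equivalent


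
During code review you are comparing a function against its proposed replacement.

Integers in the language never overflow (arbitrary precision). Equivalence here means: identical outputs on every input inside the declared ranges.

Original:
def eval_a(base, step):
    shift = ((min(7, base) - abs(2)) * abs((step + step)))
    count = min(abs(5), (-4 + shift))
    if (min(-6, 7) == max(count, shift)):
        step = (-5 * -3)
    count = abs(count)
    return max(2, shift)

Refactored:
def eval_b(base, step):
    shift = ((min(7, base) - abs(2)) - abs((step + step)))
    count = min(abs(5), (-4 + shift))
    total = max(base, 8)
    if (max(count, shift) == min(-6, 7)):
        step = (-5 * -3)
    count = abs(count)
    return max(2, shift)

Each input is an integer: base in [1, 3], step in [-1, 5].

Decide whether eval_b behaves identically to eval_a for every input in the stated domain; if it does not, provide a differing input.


Consider the input base=3, step=2.
eval_a: shift = 4; count = 0; (min(-6, 7) == max(count, shift)) -> false; count = 0; return 4
eval_b: shift = -3; count = -7; total = 8; (max(count, shift) == min(-6, 7)) -> false; count = 7; return 2
4 != 2, so the rewrite changes behavior.
verdict: not equivalent; witness: base=3, step=2


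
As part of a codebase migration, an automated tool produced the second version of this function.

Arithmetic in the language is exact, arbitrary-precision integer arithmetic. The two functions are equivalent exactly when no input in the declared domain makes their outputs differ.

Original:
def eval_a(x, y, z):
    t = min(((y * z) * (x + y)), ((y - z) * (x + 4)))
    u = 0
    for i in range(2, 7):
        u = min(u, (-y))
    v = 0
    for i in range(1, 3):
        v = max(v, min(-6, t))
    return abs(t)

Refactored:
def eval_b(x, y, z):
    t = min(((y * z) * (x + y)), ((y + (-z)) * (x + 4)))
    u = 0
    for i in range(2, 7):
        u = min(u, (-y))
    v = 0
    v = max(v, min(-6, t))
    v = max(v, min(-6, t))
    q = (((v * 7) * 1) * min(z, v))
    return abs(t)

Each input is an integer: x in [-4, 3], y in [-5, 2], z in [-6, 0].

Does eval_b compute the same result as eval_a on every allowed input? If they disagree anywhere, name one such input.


Behavior is preserved: although local variable names differ, plus loop structure differs, plus constant usage differs, plus arithmetic usage differs, plus statement counts differ, plus min/max/abs usage differs, the outputs never diverge.
One worked example (x=-4, y=2, z=0) — eval_a: t = 0; u = 0; [i=2]; u = -2; [i=3]; u = -2; [i=4]; u = -2; [i=5]; u = -2; [i=6]; u = -2; v = 0; [i=1]; v = 0; [i=2]; v = 0; return 0; eval_b: t = 0; u = 0; [i=2]; u = -2; [i=3]; u = -2; [i=4]; u = -2; [i=5]; u = -2; [i=6]; u = -2; v = 0; v = 0; v = 0; q = 0; return 0; agreement on 0.
Every one of the 448 inputs gives matching results.
verdict: equivalent


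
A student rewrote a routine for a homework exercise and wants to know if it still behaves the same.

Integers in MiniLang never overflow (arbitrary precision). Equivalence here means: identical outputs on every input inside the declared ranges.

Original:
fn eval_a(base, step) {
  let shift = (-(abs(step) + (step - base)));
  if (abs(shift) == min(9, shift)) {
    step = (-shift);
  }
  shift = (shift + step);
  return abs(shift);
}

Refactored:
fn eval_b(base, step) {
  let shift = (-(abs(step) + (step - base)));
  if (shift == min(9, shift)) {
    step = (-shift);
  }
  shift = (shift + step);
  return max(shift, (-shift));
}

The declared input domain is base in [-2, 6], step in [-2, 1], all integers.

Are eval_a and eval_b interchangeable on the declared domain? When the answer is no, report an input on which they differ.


Run the pair on base=-2, step=-2.
eval_a: shift = -2; (abs(shift) == min(9, shift)) -> false; shift = -4; return 4
eval_b: shift = -2; (shift == min(9, shift)) -> true; step = 2; shift = 0; return 0
4 and 0 differ, so these are not the same function on this domain.
verdict: not equivalent; witness: base=-2, step=-2


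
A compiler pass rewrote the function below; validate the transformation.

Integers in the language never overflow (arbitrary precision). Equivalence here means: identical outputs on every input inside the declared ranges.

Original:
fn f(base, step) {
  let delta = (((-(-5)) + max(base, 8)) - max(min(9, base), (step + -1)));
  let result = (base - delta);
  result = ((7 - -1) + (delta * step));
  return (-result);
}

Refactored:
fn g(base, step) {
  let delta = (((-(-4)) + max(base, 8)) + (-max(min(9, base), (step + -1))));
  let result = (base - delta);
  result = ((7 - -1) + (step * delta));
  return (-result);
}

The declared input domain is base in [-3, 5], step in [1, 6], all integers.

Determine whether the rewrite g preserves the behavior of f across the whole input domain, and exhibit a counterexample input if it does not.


Evaluate both at base=-3, step=1.
f: delta = 13; result = -16; result = 21; return -21
g: delta = 12; result = -15; result = 20; return -20
-21 vs -20 — the two versions disagree here.
verdict: not equivalent; witness: base=-3, step=1


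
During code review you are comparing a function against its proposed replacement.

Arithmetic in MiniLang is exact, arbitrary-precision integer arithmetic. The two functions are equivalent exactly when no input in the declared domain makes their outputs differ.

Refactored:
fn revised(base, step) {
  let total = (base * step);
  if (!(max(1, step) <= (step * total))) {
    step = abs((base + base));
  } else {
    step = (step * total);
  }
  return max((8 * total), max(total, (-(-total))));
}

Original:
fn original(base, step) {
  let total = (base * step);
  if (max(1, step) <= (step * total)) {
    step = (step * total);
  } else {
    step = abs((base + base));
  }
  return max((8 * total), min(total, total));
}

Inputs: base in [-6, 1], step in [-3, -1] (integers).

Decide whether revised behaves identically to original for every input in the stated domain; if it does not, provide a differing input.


Equivalent. One difference looks behavioral, but it never changes the outcome for any declared input.
Across all 24 domain points the two functions coincide.
Spot check at base=1, step=-1 — original: total = -1; (max(1, step) <= (step * total)) -> true; step = 1; return -1. revised: total = -1; (!(max(1, step) <= (step * total))) -> false; step = 1; return -1. Both give -1.
verdict: equivalent


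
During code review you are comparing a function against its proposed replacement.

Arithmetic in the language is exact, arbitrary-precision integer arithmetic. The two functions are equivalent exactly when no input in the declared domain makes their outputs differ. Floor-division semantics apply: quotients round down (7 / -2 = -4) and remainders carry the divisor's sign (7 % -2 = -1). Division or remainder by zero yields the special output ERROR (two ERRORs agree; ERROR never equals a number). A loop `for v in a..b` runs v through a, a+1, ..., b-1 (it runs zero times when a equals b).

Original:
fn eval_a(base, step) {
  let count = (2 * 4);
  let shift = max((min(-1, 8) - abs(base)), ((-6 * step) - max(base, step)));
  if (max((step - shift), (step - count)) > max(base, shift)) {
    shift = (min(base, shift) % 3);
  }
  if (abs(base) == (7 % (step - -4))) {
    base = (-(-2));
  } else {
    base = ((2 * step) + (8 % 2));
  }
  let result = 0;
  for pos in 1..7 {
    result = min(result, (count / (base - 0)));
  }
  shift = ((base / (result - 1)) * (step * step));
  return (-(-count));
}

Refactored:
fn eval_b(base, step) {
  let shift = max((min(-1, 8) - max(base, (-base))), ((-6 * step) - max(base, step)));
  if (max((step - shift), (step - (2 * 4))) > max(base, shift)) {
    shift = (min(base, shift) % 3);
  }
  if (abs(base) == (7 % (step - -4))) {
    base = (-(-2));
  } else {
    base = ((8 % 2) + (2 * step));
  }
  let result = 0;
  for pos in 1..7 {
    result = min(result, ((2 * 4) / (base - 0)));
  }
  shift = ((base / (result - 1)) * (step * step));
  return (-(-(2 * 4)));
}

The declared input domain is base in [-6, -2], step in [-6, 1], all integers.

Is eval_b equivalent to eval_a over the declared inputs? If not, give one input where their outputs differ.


Equivalent — the differences include constant usage differs; min/max/abs usage differs; statement counts differ; local variable names differ; arithmetic usage differs, yet no declared input distinguishes the two.
Spot check at base=-3, step=-5 — eval_a: count becomes 8; next shift becomes 33; next (max((step - shift), (step - count)) > max(base, shift)) evaluates to false; next (abs(base) == (7 % (step - -4))) evaluates to false; next base becomes -10; next result becomes 0; next at pos=1:; next result becomes -1; next at pos=2:; next result becomes -1; next at pos=3:; next result becomes -1; next at pos=4:; next result becomes -1; next at pos=5:; next result becomes -1; next at pos=6:; next result becomes -1; next shift becomes 125; next final value 8. eval_b: shift becomes 33; next (max((step - shift), (step - (2 * 4))) > max(base, shift)) evaluates to false; next (abs(base) == (7 % (step - -4))) evaluates to false; next base becomes -10; next result becomes 0; next at pos=1:; next result becomes -1; next at pos=2:; next result becomes -1; next at pos=3:; next result becomes -1; next at pos=4:; next result becomes -1; next at pos=5:; next result becomes -1; next at pos=6:; next result becomes -1; next shift becomes 125; next final value 8. Both give 8.
Every one of the 40 inputs gives matching results.
verdict: equivalent


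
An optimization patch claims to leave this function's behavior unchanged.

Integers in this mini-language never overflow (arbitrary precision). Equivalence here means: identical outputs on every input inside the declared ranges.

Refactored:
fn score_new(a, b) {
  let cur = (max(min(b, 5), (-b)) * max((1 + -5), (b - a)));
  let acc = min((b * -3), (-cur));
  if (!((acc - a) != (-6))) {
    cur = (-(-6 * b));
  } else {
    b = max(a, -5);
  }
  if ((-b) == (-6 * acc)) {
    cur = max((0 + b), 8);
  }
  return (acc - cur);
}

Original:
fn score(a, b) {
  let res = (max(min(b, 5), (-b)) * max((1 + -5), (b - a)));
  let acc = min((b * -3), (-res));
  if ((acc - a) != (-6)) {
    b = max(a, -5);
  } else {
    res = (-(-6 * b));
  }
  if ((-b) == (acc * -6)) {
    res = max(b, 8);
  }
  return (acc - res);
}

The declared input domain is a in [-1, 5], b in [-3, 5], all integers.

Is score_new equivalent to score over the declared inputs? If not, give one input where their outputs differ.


Equivalent — the differences include local variable names differ, and constant usage differs, and boolean connective usage differs, and arithmetic usage differs, yet no declared input distinguishes the two.
One worked example (a=3, b=1) — score: res = -2; acc = -3; ((acc - a) != (-6)) -> false; res = 6; ((-b) == (acc * -6)) -> false; return -9; score_new: cur = -2; acc = -3; (!((acc - a) != (-6))) -> true; cur = 6; ((-b) == (-6 * acc)) -> false; return -9; agreement on -9.
Every one of the 63 inputs gives matching results.
verdict: equivalent


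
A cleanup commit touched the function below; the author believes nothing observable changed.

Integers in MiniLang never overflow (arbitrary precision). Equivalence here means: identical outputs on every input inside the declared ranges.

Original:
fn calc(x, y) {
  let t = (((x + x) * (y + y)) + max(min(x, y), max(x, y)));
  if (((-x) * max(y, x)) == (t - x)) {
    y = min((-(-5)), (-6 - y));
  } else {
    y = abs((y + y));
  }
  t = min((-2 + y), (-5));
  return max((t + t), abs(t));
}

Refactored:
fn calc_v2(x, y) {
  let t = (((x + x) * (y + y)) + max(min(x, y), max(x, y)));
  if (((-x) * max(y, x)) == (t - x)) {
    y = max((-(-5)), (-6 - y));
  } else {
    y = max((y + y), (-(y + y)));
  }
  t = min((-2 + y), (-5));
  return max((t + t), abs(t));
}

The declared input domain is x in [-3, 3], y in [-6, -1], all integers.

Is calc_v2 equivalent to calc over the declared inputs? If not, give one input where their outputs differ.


The rewrite breaks on x=0, y=-2, where the results are 6 and 5.
calc: t := 0 | (((-x) * max(y, x)) == (t - x)): true | y := -4 | t := -6 | result 6
calc_v2: t := 0 | (((-x) * max(y, x)) == (t - x)): true | y := 5 | t := -5 | result 5
verdict: not equivalent; witness: x=0, y=-2


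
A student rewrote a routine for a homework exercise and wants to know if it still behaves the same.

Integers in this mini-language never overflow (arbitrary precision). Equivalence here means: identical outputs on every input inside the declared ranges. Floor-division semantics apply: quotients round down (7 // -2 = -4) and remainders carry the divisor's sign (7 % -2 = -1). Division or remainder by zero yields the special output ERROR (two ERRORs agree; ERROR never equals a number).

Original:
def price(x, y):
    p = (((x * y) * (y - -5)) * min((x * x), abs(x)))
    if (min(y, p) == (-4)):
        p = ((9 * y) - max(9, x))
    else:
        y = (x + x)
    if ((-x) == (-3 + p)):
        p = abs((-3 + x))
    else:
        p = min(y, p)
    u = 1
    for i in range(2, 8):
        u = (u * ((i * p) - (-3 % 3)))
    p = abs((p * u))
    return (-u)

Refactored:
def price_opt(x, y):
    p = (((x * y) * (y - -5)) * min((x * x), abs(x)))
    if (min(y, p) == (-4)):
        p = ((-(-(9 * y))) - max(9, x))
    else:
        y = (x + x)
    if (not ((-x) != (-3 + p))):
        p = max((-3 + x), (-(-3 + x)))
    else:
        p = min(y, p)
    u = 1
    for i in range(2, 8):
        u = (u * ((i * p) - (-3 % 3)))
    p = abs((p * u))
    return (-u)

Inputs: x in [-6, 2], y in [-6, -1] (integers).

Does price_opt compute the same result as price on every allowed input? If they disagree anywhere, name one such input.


Equivalent — the differences include arithmetic usage differs; comparison usage differs; constant usage differs; boolean connective usage differs; min/max/abs usage differs, yet no declared input distinguishes the two.
One worked example (x=-3, y=-4) — price: p = 36; (min(y, p) == (-4)) -> true; p = -45; ((-x) == (-3 + p)) -> false; p = -45; u = 1; [i=2]; u = -90; [i=3]; u = 12150; [i=4]; u = -2187000; [i=5]; u = 492075000; [i=6]; u = -132860250000; [i=7]; u = 41850978750000; p = 1883294043750000; return -41850978750000; price_opt: p = 36; (min(y, p) == (-4)) -> true; p = -45; (not ((-x) != (-3 + p))) -> false; p = -45; u = 1; [i=2]; u = -90; [i=3]; u = 12150; [i=4]; u = -2187000; [i=5]; u = 492075000; [i=6]; u = -132860250000; [i=7]; u = 41850978750000; p = 1883294043750000; return -41850978750000; agreement on -41850978750000.
An exhaustive pass over the 54 declared inputs shows identical outputs.
verdict: equivalent


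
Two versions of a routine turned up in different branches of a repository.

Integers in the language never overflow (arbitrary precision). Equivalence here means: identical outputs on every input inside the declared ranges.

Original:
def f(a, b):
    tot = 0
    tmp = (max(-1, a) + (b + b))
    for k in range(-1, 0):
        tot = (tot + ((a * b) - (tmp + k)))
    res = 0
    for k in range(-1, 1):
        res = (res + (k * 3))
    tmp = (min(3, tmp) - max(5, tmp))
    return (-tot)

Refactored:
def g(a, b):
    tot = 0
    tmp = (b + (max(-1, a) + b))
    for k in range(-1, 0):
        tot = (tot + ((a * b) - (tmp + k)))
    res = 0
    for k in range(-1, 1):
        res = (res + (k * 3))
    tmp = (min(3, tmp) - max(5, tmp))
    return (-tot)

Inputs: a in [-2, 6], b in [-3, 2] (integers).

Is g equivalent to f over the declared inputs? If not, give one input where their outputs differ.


Reading the diff, among the changes: same computation, different form.
Spot check at a=1, b=0 — f: tot=0, then tmp=1, then (k=-1), then tot=0, then res=0, then (k=-1), then res=-3, then (k=0), then res=-3, then tmp=-4, then returns 0. g: tot=0, then tmp=1, then (k=-1), then tot=0, then res=0, then (k=-1), then res=-3, then (k=0), then res=-3, then tmp=-4, then returns 0. Both give 0.
Sweeping the whole domain (54 inputs) finds no disagreement.
verdict: equivalent


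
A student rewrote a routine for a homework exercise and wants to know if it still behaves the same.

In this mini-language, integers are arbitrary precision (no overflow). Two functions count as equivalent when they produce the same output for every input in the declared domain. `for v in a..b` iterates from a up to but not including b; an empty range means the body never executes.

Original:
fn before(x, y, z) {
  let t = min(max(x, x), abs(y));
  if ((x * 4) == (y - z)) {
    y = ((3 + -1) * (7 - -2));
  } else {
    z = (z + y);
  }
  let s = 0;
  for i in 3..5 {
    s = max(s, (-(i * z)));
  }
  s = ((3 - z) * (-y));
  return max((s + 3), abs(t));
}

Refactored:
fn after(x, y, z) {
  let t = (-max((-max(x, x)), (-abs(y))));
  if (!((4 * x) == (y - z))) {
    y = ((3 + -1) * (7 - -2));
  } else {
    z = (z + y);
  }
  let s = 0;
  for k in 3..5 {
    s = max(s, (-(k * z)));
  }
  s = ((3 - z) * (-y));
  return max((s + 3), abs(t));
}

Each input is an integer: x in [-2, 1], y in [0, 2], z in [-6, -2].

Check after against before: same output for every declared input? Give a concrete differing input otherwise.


x=-2, y=0, z=-6 yields 3 from before but 2 from after.
verdict: not equivalent; witness: x=-2, y=0, z=-6


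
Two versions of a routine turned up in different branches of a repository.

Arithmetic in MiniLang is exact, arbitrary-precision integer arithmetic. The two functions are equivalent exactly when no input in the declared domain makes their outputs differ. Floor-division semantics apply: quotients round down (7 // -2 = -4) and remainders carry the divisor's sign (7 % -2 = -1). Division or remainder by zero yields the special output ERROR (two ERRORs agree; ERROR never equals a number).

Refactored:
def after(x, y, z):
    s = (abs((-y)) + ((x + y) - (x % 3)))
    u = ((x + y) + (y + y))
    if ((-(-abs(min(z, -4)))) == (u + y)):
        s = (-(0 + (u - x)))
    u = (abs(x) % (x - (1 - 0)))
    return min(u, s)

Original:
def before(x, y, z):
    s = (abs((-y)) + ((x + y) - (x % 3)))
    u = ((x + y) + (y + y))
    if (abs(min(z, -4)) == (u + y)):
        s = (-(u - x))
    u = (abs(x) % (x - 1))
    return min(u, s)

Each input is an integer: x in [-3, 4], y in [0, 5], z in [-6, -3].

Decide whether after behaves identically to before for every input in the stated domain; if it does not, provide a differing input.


The two versions differ — the changes include constant usage differs, and arithmetic usage differs.
As a probe, take x=-3, y=4, z=-5: before runs s=5, then u=9, then (abs(min(z, -4)) == (u + y)) is false, then u=-1, then returns -1; after runs s=5, then u=9, then ((-(-abs(min(z, -4)))) == (u + y)) is false, then u=-1, then returns -1; both end at -1.
Checked all 192 inputs in the declared domain: the outputs agree on every one.
verdict: equivalent


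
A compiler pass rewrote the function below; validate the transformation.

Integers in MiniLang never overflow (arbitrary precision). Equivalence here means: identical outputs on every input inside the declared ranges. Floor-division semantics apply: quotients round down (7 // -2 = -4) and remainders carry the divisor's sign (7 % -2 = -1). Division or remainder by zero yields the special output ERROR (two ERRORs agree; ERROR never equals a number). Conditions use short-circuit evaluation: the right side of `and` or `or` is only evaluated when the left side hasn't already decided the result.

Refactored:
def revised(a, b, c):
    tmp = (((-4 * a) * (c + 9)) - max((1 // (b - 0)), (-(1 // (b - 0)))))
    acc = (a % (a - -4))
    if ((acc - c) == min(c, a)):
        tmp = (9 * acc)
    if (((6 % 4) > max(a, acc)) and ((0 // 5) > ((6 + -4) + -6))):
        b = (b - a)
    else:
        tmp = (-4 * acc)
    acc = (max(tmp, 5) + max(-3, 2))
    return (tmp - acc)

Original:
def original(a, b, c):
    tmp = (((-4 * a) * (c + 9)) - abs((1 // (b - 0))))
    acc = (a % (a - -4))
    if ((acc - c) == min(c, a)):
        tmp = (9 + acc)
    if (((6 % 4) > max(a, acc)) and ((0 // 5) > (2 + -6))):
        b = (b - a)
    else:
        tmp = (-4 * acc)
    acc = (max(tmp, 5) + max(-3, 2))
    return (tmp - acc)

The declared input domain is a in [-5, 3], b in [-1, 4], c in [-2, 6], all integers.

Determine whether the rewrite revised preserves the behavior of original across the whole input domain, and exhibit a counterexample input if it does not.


Input a=-5, b=-1, c=5: -2 from original versus -7 from revised.
verdict: not equivalent; witness: a=-5, b=-1, c=5


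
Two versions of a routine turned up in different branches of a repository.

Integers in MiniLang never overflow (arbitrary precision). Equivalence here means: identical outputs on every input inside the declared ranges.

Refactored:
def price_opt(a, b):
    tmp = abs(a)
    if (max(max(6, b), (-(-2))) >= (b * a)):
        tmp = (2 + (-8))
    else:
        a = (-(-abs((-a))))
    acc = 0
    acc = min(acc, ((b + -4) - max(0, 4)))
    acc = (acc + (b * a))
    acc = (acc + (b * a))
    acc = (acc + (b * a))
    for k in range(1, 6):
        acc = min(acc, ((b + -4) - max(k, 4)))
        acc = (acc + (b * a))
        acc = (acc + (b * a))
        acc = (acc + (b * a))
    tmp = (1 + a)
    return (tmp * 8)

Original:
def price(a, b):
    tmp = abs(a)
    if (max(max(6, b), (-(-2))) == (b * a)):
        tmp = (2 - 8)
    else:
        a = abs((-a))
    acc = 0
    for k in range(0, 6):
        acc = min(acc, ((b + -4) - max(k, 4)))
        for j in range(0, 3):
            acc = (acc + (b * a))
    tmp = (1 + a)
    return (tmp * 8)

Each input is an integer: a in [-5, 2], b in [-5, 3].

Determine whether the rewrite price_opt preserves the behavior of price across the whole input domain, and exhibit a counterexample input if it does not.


Input a=-5, b=-1: 48 from price versus -32 from price_opt.
verdict: not equivalent; witness: a=-5, b=-1


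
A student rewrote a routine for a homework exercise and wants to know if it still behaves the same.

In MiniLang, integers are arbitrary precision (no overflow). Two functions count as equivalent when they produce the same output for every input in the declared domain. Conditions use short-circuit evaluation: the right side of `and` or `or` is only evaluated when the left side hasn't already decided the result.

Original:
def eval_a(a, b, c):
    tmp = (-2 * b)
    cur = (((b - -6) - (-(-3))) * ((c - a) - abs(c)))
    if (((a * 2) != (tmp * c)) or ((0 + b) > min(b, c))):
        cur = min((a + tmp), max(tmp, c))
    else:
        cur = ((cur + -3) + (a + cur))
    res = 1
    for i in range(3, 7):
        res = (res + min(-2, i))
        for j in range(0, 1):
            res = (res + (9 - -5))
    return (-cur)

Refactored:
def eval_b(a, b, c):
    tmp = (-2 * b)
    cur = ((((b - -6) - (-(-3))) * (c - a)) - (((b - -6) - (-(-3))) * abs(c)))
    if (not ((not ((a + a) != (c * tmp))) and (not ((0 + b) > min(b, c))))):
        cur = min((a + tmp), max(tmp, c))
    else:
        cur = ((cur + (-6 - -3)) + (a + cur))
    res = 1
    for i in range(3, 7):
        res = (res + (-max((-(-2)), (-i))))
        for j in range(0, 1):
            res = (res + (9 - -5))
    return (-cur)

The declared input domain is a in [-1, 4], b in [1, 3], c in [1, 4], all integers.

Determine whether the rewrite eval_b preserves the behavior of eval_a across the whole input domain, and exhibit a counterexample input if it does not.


The two versions differ — the changes include min/max/abs usage differs; also constant usage differs; also boolean connective usage differs; also arithmetic usage differs.
As a probe, take a=4, b=2, c=1: eval_a runs tmp = -4; cur = -20; (((a * 2) != (tmp * c)) or ((0 + b) > min(b, c))) -> true; cur = 0; res = 1; [i=3]; res = -1; [j=0]; res = 13; [i=4]; res = 11; [j=0]; res = 25; [i=5]; res = 23; [j=0]; res = 37; [i=6]; res = 35; [j=0]; res = 49; return 0; eval_b runs tmp = -4; cur = -20; (not ((not ((a + a) != (c * tmp))) and (not ((0 + b) > min(b, c))))) -> true; cur = 0; res = 1; [i=3]; res = -1; [j=0]; res = 13; [i=4]; res = 11; [j=0]; res = 25; [i=5]; res = 23; [j=0]; res = 37; [i=6]; res = 35; [j=0]; res = 49; return 0; both end at 0.
Checked all 72 inputs in the declared domain: the outputs agree on every one.
verdict: equivalent


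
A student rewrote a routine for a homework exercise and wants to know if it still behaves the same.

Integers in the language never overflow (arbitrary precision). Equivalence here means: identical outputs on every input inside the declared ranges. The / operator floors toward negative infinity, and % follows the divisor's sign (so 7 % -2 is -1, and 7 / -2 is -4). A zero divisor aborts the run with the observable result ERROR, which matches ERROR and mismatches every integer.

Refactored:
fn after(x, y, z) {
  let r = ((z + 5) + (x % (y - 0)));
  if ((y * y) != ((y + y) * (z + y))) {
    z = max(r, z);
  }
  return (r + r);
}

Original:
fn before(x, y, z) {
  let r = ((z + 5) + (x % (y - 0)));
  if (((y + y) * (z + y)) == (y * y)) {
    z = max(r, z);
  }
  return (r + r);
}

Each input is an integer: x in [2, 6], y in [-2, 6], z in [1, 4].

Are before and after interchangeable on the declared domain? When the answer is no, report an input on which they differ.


Whatever the rewrite altered, no input in the stated domain can expose a difference; all 180 inputs agree.
verdict: equivalent


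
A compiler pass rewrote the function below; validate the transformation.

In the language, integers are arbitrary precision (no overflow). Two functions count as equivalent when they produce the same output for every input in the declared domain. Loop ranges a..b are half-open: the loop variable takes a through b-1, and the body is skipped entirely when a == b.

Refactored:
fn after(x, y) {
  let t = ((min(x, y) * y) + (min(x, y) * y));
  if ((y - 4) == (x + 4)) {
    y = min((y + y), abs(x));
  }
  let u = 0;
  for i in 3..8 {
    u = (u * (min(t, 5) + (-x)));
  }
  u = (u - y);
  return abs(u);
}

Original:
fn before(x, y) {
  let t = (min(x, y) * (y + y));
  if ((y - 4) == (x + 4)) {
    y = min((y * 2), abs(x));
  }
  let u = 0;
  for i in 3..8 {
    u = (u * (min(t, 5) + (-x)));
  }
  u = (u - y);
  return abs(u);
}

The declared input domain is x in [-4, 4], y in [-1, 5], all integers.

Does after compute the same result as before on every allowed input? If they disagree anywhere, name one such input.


Equivalent — the differences include arithmetic usage differs, and constant usage differs, and min/max/abs usage differs, yet no declared input distinguishes the two.
As a probe, take x=2, y=1: before runs t becomes 2; next ((y - 4) == (x + 4)) evaluates to false; next u becomes 0; next at i=3:; next u becomes 0; next at i=4:; next u becomes 0; next at i=5:; next u becomes 0; next at i=6:; next u becomes 0; next at i=7:; next u becomes 0; next u becomes -1; next final value 1; after runs t becomes 2; next ((y - 4) == (x + 4)) evaluates to false; next u becomes 0; next at i=3:; next u becomes 0; next at i=4:; next u becomes 0; next at i=5:; next u becomes 0; next at i=6:; next u becomes 0; next at i=7:; next u becomes 0; next u becomes -1; next final value 1; both end at 1.
Every one of the 63 inputs gives matching results.
verdict: equivalent


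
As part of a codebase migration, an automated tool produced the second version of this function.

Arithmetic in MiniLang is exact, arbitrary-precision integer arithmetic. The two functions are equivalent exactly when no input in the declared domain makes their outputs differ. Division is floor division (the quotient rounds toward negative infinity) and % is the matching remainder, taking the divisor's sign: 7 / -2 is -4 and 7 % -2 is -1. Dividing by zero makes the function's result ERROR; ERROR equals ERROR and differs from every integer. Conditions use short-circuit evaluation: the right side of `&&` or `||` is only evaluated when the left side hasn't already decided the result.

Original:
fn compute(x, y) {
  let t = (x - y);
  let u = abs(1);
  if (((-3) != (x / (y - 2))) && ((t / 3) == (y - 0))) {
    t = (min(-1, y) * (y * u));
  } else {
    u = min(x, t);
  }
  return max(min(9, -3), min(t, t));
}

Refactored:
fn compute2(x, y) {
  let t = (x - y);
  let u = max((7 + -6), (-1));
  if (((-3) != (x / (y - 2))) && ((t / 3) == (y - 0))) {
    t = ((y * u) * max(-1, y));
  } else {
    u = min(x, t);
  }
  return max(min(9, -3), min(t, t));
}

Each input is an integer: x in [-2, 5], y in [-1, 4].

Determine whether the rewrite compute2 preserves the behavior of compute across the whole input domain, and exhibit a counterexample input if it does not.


Run the pair on x=4, y=1.
compute: t = 3; u = 1; (((-3) != (x / (y - 2))) && ((t / 3) == (y - 0))) -> true; t = -1; return -1
compute2: t = 3; u = 1; (((-3) != (x / (y - 2))) && ((t / 3) == (y - 0))) -> true; t = 1; return 1
-1 != 1, so the rewrite changes behavior.
verdict: not equivalent; witness: x=4, y=1


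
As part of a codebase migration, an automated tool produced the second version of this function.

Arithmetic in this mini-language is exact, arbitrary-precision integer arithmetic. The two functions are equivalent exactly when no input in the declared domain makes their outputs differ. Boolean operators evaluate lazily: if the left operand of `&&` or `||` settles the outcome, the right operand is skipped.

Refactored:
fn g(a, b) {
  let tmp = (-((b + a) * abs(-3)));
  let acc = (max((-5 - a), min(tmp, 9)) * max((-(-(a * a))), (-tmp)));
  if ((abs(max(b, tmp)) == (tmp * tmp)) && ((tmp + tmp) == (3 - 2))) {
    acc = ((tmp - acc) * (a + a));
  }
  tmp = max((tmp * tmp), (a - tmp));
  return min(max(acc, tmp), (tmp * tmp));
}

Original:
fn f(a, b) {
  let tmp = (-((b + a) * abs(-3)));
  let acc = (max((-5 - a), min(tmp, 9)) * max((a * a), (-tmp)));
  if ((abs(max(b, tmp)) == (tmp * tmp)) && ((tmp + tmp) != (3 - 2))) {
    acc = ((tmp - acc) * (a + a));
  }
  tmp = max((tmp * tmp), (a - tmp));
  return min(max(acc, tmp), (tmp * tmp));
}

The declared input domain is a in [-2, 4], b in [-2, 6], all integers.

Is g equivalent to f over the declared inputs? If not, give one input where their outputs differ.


The one real change (`((tmp + tmp) != (3 - 2))` became `((tmp + tmp) == (3 - 2))`) has no effect anywhere in the declared ranges; all 63 inputs agree.
verdict: equivalent


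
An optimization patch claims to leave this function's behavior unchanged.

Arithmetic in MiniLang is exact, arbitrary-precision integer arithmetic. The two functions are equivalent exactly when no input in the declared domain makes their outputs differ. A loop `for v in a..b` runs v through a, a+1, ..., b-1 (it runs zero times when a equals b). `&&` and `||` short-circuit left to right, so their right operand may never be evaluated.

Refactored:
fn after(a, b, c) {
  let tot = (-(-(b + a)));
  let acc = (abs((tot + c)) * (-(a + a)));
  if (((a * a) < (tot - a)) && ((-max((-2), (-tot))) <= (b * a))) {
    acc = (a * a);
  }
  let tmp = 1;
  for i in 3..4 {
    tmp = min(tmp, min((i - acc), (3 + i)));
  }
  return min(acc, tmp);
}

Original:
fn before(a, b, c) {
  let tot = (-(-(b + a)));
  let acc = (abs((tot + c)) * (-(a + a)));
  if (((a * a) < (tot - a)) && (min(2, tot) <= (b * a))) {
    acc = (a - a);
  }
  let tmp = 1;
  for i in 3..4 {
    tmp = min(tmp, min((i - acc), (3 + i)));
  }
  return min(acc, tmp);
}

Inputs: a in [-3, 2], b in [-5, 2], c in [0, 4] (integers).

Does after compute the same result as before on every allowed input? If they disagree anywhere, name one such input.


Consider the input a=1, b=2, c=0.
before: tot := 3 | acc := -6 | (((a * a) < (tot - a)) && (min(2, tot) <= (b * a))): true | acc := 0 | tmp := 1 | iter i=3: | tmp := 1 | result 0
after: tot := 3 | acc := -6 | (((a * a) < (tot - a)) && ((-max((-2), (-tot))) <= (b * a))): true | acc := 1 | tmp := 1 | iter i=3: | tmp := 1 | result 1
0 vs 1 — the two versions disagree here.
verdict: not equivalent; witness: a=1, b=2, c=0


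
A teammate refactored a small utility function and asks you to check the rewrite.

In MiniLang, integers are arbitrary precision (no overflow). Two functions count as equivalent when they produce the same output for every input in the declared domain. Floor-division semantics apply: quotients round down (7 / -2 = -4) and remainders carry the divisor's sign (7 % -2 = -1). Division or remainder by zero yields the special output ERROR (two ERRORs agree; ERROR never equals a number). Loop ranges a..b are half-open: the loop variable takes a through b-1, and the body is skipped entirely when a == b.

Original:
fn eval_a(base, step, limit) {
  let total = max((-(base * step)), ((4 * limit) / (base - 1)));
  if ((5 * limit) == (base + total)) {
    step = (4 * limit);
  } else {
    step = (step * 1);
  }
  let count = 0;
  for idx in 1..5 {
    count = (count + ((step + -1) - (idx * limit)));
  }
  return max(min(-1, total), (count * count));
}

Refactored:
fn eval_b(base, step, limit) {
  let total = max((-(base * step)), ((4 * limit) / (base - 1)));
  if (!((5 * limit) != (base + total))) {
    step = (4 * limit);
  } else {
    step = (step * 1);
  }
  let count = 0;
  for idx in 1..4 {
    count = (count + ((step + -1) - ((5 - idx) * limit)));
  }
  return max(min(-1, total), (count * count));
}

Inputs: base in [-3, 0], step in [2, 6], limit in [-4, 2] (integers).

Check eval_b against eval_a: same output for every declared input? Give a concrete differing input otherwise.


Consider the input base=-3, step=2, limit=-4.
eval_a: total = 6; ((5 * limit) == (base + total)) -> false; step = 2; count = 0; [idx=1]; count = 5; [idx=2]; count = 14; [idx=3]; count = 27; [idx=4]; count = 44; return 1936
eval_b: total = 6; (!((5 * limit) != (base + total))) -> false; step = 2; count = 0; [idx=1]; count = 17; [idx=2]; count = 30; [idx=3]; count = 39; return 1521
1936 != 1521, so the rewrite changes behavior.
verdict: not equivalent; witness: base=-3, step=2, limit=-4
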